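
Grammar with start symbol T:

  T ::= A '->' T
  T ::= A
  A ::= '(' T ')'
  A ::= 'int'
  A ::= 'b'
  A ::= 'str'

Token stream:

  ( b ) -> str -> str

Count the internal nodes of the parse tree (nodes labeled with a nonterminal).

[T [A ( [T [A b]] )] -> [T [A str] -> [T [A str]]]]

8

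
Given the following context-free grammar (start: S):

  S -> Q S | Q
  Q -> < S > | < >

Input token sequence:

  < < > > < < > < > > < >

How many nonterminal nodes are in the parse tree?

12

[S [Q < [S [Q < >]] >] [S [Q < [S [Q < >] [S [Q < >]]] >] [S [Q < >]]]]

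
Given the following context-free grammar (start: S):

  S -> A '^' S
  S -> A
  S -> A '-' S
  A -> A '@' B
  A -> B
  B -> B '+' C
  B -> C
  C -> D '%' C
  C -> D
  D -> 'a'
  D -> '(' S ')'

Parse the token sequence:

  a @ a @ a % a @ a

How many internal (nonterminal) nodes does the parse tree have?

19

[S [A [A [A [A [B [C [D a]]]] @ [B [C [D a]]]] @ [B [C [D a] % [C [D a]]]]] @ [B [C [D a]]]]]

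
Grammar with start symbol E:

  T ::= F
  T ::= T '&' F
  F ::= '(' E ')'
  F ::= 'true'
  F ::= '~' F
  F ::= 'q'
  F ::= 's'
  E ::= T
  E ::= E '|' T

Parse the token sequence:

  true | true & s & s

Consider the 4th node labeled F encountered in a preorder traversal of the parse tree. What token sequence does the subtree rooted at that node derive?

[E [E [T [F true]]] | [T [T [T [F true]] & [F s]] & [F s]]]

s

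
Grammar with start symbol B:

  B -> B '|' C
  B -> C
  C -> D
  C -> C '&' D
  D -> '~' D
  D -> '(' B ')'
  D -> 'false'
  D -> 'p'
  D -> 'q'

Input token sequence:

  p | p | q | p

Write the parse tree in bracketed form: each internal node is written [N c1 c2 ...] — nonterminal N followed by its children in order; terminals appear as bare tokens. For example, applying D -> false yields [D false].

[B [B [B [B [C [D p]]] | [C [D p]]] | [C [D q]]] | [C [D p]]]

B
B | C
B | C | C
B | C | C | C
C | C | C | C
D | C | C | C
p | C | C | C
p | D | C | C
p | p | C | C
p | p | D | C
p | p | q | C
p | p | q | D
p | p | q | p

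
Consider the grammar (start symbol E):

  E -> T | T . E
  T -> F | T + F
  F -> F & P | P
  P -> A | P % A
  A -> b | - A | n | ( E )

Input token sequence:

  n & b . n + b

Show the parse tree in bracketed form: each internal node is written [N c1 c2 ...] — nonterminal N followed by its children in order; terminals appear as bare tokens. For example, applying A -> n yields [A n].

[E [T [F [F [P [A n]]] & [P [A b]]]] . [E [T [T [F [P [A n]]]] + [F [P [A b]]]]]]

E
T . E
F . E
F & P . E
P & P . E
A & P . E
n & P . E
n & A . E
n & b . E
n & b . T
n & b . T + F
n & b . F + F
n & b . P + F
n & b . A + F
n & b . n + F
n & b . n + P
n & b . n + A
n & b . n + b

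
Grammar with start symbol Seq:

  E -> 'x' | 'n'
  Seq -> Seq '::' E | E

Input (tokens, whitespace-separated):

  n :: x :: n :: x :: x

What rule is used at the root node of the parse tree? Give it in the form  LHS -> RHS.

Seq -> Seq '::' E

[Seq [Seq [Seq [Seq [Seq [E n]] :: [E x]] :: [E n]] :: [E x]] :: [E x]]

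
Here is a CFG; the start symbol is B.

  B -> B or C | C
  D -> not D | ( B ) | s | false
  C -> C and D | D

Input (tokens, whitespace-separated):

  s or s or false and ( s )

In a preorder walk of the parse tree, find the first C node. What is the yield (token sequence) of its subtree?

[B [B [B [C [D s]]] or [C [D s]]] or [C [C [D false]] and [D ( [B [C [D s]]] )]]]

s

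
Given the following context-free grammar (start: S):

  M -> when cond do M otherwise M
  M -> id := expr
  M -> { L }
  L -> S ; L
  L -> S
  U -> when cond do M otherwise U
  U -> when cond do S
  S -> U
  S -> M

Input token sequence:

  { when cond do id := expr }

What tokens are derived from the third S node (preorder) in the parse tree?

[S [M { [L [S [U when cond do [S [M id := expr]]]]] }]]

id := expr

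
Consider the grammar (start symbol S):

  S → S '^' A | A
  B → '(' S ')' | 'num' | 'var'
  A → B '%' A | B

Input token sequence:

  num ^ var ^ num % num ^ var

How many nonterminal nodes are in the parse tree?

[S [S [S [S [A [B num]]] ^ [A [B var]]] ^ [A [B num] % [A [B num]]]] ^ [A [B var]]]

14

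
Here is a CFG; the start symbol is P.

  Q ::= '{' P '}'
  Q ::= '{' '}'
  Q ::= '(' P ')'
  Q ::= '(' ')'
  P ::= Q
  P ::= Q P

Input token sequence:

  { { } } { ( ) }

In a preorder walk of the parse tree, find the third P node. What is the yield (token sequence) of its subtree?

{ ( ) }

[P [Q { [P [Q { }]] }] [P [Q { [P [Q ( )]] }]]]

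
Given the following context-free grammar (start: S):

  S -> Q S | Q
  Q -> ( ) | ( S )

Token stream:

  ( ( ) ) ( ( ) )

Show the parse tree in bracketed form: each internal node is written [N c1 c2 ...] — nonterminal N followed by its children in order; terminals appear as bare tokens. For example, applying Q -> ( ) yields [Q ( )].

[S [Q ( [S [Q ( )]] )] [S [Q ( [S [Q ( )]] )]]]

S
Q S
( S ) S
( Q ) S
( ( ) ) S
( ( ) ) Q
( ( ) ) ( S )
( ( ) ) ( Q )
( ( ) ) ( ( ) )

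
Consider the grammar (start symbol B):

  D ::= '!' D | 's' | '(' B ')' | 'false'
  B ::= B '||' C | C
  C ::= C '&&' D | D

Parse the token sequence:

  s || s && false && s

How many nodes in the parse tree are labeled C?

4

[B [B [C [D s]]] || [C [C [C [D s]] && [D false]] && [D s]]]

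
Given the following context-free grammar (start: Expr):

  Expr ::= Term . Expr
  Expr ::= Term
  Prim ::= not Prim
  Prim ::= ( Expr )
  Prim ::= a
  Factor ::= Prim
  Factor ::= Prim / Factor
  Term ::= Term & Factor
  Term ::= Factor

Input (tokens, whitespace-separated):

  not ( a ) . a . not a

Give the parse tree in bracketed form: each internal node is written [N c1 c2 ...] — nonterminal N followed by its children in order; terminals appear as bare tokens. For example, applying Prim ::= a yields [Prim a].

[Expr [Term [Factor [Prim not [Prim ( [Expr [Term [Factor [Prim a]]]] )]]]] . [Expr [Term [Factor [Prim a]]] . [Expr [Term [Factor [Prim not [Prim a]]]]]]]

Expr
Term . Expr
Factor . Expr
Prim . Expr
not Prim . Expr
not ( Expr ) . Expr
not ( Term ) . Expr
not ( Factor ) . Expr
not ( Prim ) . Expr
not ( a ) . Expr
not ( a ) . Term . Expr
not ( a ) . Factor . Expr
not ( a ) . Prim . Expr
not ( a ) . a . Expr
not ( a ) . a . Term
not ( a ) . a . Factor
not ( a ) . a . Prim
not ( a ) . a . not Prim
not ( a ) . a . not a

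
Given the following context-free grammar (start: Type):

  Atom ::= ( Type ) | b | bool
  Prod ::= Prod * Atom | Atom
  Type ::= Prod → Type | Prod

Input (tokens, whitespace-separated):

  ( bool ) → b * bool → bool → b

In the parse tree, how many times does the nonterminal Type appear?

[Type [Prod [Atom ( [Type [Prod [Atom bool]]] )]] → [Type [Prod [Prod [Atom b]] * [Atom bool]] → [Type [Prod [Atom bool]] → [Type [Prod [Atom b]]]]]]

5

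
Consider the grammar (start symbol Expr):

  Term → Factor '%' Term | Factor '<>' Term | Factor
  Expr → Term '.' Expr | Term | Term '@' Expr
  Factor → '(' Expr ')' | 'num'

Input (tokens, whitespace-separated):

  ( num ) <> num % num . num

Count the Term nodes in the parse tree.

[Expr [Term [Factor ( [Expr [Term [Factor num]]] )] <> [Term [Factor num] % [Term [Factor num]]]] . [Expr [Term [Factor num]]]]

5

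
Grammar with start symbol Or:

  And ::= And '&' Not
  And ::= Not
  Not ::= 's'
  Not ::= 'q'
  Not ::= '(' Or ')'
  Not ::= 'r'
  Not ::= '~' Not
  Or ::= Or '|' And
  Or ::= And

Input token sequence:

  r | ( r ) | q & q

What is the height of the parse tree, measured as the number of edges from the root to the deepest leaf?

7

[Or [Or [Or [And [Not r]]] | [And [Not ( [Or [And [Not r]]] )]]] | [And [And [Not q]] & [Not q]]]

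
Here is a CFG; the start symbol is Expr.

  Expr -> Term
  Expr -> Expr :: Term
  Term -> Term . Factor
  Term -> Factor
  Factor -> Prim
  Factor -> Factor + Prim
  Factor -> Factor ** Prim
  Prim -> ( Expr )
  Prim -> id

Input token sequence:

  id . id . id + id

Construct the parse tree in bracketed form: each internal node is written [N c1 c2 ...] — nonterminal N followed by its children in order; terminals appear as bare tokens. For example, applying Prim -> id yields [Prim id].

[Expr [Term [Term [Term [Factor [Prim id]]] . [Factor [Prim id]]] . [Factor [Factor [Prim id]] + [Prim id]]]]

Expr
Term
Term . Factor
Term . Factor . Factor
Factor . Factor . Factor
Prim . Factor . Factor
id . Factor . Factor
id . Prim . Factor
id . id . Factor
id . id . Factor + Prim
id . id . Prim + Prim
id . id . id + Prim
id . id . id + id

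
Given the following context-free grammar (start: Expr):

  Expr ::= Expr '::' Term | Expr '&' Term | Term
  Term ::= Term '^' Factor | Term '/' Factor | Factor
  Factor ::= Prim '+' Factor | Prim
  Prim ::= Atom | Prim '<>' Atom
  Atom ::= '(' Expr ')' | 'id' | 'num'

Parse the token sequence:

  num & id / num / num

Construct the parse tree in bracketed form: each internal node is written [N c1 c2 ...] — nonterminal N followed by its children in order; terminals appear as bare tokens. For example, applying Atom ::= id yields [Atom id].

Expr
Expr & Term
Term & Term
Factor & Term
Prim & Term
Atom & Term
num & Term
num & Term / Factor
num & Term / Factor / Factor
num & Factor / Factor / Factor
num & Prim / Factor / Factor
num & Atom / Factor / Factor
num & id / Factor / Factor
num & id / Prim / Factor
num & id / Atom / Factor
num & id / num / Factor
num & id / num / Prim
num & id / num / Atom
num & id / num / num

[Expr [Expr [Term [Factor [Prim [Atom num]]]]] & [Term [Term [Term [Factor [Prim [Atom id]]]] / [Factor [Prim [Atom num]]]] / [Factor [Prim [Atom num]]]]]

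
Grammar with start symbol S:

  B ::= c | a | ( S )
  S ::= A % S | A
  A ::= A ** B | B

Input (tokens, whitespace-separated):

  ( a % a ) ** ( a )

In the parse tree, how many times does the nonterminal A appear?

[S [A [A [B ( [S [A [B a]] % [S [A [B a]]]] )]] ** [B ( [S [A [B a]]] )]]]

5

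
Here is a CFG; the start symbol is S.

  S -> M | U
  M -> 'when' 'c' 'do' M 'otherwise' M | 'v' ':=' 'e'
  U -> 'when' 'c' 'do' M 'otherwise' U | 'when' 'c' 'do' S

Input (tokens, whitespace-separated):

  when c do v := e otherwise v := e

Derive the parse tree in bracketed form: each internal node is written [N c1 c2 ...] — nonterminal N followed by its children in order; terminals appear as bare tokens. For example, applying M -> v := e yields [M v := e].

S
M
when c do M otherwise M
when c do v := e otherwise M
when c do v := e otherwise v := e

[S [M when c do [M v := e] otherwise [M v := e]]]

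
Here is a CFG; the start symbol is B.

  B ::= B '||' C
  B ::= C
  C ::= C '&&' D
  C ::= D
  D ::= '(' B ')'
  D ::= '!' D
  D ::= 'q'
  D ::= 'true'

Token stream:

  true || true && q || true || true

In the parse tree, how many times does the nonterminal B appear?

[B [B [B [B [C [D true]]] || [C [C [D true]] && [D q]]] || [C [D true]]] || [C [D true]]]

4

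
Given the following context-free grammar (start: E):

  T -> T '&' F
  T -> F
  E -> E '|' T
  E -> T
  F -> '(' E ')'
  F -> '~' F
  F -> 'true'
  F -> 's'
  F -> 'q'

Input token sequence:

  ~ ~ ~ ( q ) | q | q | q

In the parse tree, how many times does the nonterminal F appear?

8

[E [E [E [E [T [F ~ [F ~ [F ~ [F ( [E [T [F q]]] )]]]]]] | [T [F q]]] | [T [F q]]] | [T [F q]]]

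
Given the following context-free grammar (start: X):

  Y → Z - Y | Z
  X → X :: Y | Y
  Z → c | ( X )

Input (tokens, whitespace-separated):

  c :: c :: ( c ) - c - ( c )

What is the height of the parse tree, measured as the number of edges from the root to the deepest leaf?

[X [X [X [Y [Z c]]] :: [Y [Z c]]] :: [Y [Z ( [X [Y [Z c]]] )] - [Y [Z c] - [Y [Z ( [X [Y [Z c]]] )]]]]]

8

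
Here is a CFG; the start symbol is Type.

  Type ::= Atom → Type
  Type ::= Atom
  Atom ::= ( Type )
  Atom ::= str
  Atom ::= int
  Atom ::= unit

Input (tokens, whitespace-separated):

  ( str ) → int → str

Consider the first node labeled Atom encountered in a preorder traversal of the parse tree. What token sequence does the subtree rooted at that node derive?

[Type [Atom ( [Type [Atom str]] )] → [Type [Atom int] → [Type [Atom str]]]]

( str )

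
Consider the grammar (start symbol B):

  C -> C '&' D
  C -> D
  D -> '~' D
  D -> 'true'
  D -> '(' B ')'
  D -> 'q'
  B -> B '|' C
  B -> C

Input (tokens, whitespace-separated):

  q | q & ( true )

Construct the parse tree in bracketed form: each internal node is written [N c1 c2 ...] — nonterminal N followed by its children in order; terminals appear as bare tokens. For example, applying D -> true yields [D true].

[B [B [C [D q]]] | [C [C [D q]] & [D ( [B [C [D true]]] )]]]

B
B | C
C | C
D | C
q | C
q | C & D
q | D & D
q | q & D
q | q & ( B )
q | q & ( C )
q | q & ( D )
q | q & ( true )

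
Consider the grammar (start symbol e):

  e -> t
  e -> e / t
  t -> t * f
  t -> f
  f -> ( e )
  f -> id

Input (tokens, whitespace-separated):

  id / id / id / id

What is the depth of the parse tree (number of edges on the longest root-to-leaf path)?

6

[e [e [e [e [t [f id]]] / [t [f id]]] / [t [f id]]] / [t [f id]]]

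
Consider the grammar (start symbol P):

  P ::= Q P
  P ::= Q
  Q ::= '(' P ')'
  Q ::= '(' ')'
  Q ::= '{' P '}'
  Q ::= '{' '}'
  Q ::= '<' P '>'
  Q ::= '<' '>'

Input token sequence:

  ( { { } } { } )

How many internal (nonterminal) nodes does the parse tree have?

[P [Q ( [P [Q { [P [Q { }]] }] [P [Q { }]]] )]]

8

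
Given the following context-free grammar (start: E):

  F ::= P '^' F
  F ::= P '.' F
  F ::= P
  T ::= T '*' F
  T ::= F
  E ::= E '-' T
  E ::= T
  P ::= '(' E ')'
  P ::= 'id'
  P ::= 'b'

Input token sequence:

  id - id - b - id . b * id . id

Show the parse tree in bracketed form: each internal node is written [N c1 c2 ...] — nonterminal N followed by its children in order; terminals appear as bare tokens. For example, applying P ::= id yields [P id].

E
E - T
E - T - T
E - T - T - T
T - T - T - T
F - T - T - T
P - T - T - T
id - T - T - T
id - F - T - T
id - P - T - T
id - id - T - T
id - id - F - T
id - id - P - T
id - id - b - T
id - id - b - T * F
id - id - b - F * F
id - id - b - P . F * F
id - id - b - id . F * F
id - id - b - id . P * F
id - id - b - id . b * F
id - id - b - id . b * P . F
id - id - b - id . b * id . F
id - id - b - id . b * id . P
id - id - b - id . b * id . id

[E [E [E [E [T [F [P id]]]] - [T [F [P id]]]] - [T [F [P b]]]] - [T [T [F [P id] . [F [P b]]]] * [F [P id] . [F [P id]]]]]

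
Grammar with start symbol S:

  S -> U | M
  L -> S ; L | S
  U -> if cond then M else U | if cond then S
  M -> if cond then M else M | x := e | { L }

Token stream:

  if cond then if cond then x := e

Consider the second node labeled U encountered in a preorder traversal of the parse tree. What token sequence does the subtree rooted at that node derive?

if cond then x := e

[S [U if cond then [S [U if cond then [S [M x := e]]]]]]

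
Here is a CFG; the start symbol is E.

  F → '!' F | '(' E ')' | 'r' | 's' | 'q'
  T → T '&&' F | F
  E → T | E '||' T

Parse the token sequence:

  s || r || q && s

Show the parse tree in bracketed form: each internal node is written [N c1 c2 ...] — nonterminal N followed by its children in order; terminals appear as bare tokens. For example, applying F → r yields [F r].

E
E || T
E || T || T
T || T || T
F || T || T
s || T || T
s || F || T
s || r || T
s || r || T && F
s || r || F && F
s || r || q && F
s || r || q && s

[E [E [E [T [F s]]] || [T [F r]]] || [T [T [F q]] && [F s]]]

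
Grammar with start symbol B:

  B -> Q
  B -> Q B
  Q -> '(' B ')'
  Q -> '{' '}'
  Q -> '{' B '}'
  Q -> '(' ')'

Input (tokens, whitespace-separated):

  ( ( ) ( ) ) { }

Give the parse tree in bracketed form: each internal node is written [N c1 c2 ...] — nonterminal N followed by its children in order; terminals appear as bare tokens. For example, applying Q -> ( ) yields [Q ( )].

B
Q B
( B ) B
( Q B ) B
( ( ) B ) B
( ( ) Q ) B
( ( ) ( ) ) B
( ( ) ( ) ) Q
( ( ) ( ) ) { }

[B [Q ( [B [Q ( )] [B [Q ( )]]] )] [B [Q { }]]]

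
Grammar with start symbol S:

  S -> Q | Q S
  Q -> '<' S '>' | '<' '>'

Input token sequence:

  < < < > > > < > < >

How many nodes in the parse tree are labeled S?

[S [Q < [S [Q < [S [Q < >]] >]] >] [S [Q < >] [S [Q < >]]]]

5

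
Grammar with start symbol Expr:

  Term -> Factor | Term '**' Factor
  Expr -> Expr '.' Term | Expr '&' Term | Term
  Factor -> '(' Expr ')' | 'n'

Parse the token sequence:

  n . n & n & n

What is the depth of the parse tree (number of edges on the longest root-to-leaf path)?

6

[Expr [Expr [Expr [Expr [Term [Factor n]]] . [Term [Factor n]]] & [Term [Factor n]]] & [Term [Factor n]]]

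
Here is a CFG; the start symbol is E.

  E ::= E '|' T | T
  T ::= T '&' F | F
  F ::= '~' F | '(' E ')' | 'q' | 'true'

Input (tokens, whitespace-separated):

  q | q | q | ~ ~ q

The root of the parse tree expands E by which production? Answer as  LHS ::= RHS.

[E [E [E [E [T [F q]]] | [T [F q]]] | [T [F q]]] | [T [F ~ [F ~ [F q]]]]]

E ::= E '|' T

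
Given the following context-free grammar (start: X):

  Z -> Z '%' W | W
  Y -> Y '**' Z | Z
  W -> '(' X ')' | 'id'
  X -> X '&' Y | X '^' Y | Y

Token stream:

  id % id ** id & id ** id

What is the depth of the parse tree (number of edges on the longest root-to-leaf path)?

[X [X [Y [Y [Z [Z [W id]] % [W id]]] ** [Z [W id]]]] & [Y [Y [Z [W id]]] ** [Z [W id]]]]

7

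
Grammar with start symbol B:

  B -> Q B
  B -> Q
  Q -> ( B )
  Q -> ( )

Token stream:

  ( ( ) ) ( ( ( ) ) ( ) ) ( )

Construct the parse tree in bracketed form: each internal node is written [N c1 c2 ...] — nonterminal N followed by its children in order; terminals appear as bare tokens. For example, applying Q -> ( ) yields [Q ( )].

[B [Q ( [B [Q ( )]] )] [B [Q ( [B [Q ( [B [Q ( )]] )] [B [Q ( )]]] )] [B [Q ( )]]]]

B
Q B
( B ) B
( Q ) B
( ( ) ) B
( ( ) ) Q B
( ( ) ) ( B ) B
( ( ) ) ( Q B ) B
( ( ) ) ( ( B ) B ) B
( ( ) ) ( ( Q ) B ) B
( ( ) ) ( ( ( ) ) B ) B
( ( ) ) ( ( ( ) ) Q ) B
( ( ) ) ( ( ( ) ) ( ) ) B
( ( ) ) ( ( ( ) ) ( ) ) Q
( ( ) ) ( ( ( ) ) ( ) ) ( )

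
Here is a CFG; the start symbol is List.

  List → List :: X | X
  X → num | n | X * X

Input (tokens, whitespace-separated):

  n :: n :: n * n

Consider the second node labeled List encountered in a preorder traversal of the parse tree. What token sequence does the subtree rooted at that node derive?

n :: n

[List [List [List [X n]] :: [X n]] :: [X [X n] * [X n]]]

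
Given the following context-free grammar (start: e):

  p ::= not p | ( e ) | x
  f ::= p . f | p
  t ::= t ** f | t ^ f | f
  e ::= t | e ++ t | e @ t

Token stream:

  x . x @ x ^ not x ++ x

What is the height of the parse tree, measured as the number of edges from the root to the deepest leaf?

[e [e [e [t [f [p x] . [f [p x]]]]] @ [t [t [f [p x]]] ^ [f [p not [p x]]]]] ++ [t [f [p x]]]]

7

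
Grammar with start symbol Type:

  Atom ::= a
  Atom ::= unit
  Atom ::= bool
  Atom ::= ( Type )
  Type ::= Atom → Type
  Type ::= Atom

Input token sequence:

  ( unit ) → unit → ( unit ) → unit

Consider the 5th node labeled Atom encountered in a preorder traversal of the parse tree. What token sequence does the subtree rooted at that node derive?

[Type [Atom ( [Type [Atom unit]] )] → [Type [Atom unit] → [Type [Atom ( [Type [Atom unit]] )] → [Type [Atom unit]]]]]

unit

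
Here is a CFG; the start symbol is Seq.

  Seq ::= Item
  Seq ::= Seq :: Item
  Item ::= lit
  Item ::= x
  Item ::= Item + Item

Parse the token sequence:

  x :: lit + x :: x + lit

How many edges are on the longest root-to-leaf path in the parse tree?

[Seq [Seq [Seq [Item x]] :: [Item [Item lit] + [Item x]]] :: [Item [Item x] + [Item lit]]]

4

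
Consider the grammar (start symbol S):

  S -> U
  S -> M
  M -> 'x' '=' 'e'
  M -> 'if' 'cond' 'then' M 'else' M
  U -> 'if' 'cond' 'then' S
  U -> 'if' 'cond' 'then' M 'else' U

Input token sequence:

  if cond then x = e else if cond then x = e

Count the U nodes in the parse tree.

2

[S [U if cond then [M x = e] else [U if cond then [S [M x = e]]]]]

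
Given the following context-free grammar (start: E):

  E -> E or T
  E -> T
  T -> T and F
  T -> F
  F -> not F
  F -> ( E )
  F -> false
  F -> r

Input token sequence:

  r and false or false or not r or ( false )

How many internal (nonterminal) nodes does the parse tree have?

[E [E [E [E [T [T [F r]] and [F false]]] or [T [F false]]] or [T [F not [F r]]]] or [T [F ( [E [T [F false]]] )]]]

18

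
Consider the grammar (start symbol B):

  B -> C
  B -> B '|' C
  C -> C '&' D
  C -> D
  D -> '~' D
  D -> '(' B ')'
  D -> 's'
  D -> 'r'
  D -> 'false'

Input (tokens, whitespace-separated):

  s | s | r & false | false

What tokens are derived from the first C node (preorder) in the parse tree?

s

[B [B [B [B [C [D s]]] | [C [D s]]] | [C [C [D r]] & [D false]]] | [C [D false]]]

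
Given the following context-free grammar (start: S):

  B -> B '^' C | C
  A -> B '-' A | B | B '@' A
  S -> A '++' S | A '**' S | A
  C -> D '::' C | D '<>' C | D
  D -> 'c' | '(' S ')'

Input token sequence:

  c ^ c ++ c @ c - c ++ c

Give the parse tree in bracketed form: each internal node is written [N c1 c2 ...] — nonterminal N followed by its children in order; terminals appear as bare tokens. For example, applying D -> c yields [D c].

[S [A [B [B [C [D c]]] ^ [C [D c]]]] ++ [S [A [B [C [D c]]] @ [A [B [C [D c]]] - [A [B [C [D c]]]]]] ++ [S [A [B [C [D c]]]]]]]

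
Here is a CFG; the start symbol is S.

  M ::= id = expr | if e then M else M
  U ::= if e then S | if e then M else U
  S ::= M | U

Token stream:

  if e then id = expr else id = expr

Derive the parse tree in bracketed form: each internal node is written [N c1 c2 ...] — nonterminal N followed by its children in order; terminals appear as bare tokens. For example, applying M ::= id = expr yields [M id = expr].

[S [M if e then [M id = expr] else [M id = expr]]]

S
M
if e then M else M
if e then id = expr else M
if e then id = expr else id = expr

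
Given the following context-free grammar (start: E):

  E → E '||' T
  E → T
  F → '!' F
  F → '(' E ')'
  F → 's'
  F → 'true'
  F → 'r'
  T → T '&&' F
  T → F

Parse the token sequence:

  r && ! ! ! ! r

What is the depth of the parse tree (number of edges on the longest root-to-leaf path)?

7

[E [T [T [F r]] && [F ! [F ! [F ! [F ! [F r]]]]]]]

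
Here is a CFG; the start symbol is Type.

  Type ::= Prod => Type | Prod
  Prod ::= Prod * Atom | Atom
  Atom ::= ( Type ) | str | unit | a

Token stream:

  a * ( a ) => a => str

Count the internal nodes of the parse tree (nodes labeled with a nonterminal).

14

[Type [Prod [Prod [Atom a]] * [Atom ( [Type [Prod [Atom a]]] )]] => [Type [Prod [Atom a]] => [Type [Prod [Atom str]]]]]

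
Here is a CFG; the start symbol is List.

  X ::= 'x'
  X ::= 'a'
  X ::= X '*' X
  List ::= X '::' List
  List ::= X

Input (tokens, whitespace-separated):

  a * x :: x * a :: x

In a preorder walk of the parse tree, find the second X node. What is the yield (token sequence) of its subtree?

[List [X [X a] * [X x]] :: [List [X [X x] * [X a]] :: [List [X x]]]]

a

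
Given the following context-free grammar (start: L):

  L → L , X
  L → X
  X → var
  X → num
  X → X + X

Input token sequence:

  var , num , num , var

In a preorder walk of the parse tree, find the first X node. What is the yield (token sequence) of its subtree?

var

[L [L [L [L [X var]] , [X num]] , [X num]] , [X var]]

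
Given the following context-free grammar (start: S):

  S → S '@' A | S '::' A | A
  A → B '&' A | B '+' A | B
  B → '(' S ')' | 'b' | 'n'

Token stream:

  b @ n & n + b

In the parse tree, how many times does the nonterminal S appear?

[S [S [A [B b]]] @ [A [B n] & [A [B n] + [A [B b]]]]]

2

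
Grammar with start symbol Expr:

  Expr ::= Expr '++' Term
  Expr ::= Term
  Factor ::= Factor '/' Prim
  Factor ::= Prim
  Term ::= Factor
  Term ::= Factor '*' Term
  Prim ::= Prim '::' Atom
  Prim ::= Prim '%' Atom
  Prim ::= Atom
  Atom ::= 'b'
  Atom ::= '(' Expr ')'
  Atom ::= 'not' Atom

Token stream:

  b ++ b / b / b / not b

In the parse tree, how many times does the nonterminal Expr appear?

[Expr [Expr [Term [Factor [Prim [Atom b]]]]] ++ [Term [Factor [Factor [Factor [Factor [Prim [Atom b]]] / [Prim [Atom b]]] / [Prim [Atom b]]] / [Prim [Atom not [Atom b]]]]]]

2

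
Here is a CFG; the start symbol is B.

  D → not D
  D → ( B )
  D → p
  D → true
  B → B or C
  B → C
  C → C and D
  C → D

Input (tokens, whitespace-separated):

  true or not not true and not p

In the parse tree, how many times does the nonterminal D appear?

6

[B [B [C [D true]]] or [C [C [D not [D not [D true]]]] and [D not [D p]]]]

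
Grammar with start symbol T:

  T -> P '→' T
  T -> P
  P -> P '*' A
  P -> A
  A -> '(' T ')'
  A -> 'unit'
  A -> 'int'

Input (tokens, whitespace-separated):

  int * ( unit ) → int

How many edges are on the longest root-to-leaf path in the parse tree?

6

[T [P [P [A int]] * [A ( [T [P [A unit]]] )]] → [T [P [A int]]]]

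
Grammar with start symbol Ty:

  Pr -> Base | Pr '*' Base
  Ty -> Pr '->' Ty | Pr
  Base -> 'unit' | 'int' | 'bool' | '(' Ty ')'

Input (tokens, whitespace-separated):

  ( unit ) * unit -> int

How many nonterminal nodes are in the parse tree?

11

[Ty [Pr [Pr [Base ( [Ty [Pr [Base unit]]] )]] * [Base unit]] -> [Ty [Pr [Base int]]]]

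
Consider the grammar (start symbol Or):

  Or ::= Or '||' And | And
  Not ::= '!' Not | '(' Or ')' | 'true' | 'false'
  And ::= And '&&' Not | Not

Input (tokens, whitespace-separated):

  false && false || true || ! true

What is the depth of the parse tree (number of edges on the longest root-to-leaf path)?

6

[Or [Or [Or [And [And [Not false]] && [Not false]]] || [And [Not true]]] || [And [Not ! [Not true]]]]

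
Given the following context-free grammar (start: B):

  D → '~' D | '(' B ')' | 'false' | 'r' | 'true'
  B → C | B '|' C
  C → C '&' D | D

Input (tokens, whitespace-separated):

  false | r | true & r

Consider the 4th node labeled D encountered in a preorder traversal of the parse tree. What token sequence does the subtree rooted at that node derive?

[B [B [B [C [D false]]] | [C [D r]]] | [C [C [D true]] & [D r]]]

r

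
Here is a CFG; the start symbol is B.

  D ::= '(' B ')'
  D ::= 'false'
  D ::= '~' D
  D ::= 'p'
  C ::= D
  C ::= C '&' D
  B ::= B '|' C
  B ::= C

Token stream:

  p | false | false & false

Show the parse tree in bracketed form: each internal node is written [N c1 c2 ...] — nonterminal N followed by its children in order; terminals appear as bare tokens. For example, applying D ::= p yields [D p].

B
B | C
B | C | C
C | C | C
D | C | C
p | C | C
p | D | C
p | false | C
p | false | C & D
p | false | D & D
p | false | false & D
p | false | false & false

[B [B [B [C [D p]]] | [C [D false]]] | [C [C [D false]] & [D false]]]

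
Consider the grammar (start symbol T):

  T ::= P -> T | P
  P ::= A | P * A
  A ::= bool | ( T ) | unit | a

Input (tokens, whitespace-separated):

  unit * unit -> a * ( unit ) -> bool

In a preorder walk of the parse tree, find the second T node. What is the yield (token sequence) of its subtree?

[T [P [P [A unit]] * [A unit]] -> [T [P [P [A a]] * [A ( [T [P [A unit]]] )]] -> [T [P [A bool]]]]]

a * ( unit ) -> bool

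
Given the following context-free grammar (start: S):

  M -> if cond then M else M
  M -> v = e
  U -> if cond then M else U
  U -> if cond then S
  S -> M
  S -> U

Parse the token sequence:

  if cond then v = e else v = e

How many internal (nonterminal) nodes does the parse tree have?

[S [M if cond then [M v = e] else [M v = e]]]

4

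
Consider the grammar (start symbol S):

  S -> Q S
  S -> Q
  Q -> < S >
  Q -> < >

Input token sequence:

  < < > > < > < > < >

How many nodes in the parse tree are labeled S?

[S [Q < [S [Q < >]] >] [S [Q < >] [S [Q < >] [S [Q < >]]]]]

5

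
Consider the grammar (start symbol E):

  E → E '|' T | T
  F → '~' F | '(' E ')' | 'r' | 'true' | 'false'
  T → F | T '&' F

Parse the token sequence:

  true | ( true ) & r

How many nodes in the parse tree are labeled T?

4

[E [E [T [F true]]] | [T [T [F ( [E [T [F true]]] )]] & [F r]]]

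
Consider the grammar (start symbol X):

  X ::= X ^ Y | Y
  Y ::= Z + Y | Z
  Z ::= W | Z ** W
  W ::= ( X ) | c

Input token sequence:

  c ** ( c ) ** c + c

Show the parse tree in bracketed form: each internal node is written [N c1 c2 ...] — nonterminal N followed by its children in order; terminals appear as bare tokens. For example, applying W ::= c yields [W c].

[X [Y [Z [Z [Z [W c]] ** [W ( [X [Y [Z [W c]]]] )]] ** [W c]] + [Y [Z [W c]]]]]

X
Y
Z + Y
Z ** W + Y
Z ** W ** W + Y
W ** W ** W + Y
c ** W ** W + Y
c ** ( X ) ** W + Y
c ** ( Y ) ** W + Y
c ** ( Z ) ** W + Y
c ** ( W ) ** W + Y
c ** ( c ) ** W + Y
c ** ( c ) ** c + Y
c ** ( c ) ** c + Z
c ** ( c ) ** c + W
c ** ( c ) ** c + c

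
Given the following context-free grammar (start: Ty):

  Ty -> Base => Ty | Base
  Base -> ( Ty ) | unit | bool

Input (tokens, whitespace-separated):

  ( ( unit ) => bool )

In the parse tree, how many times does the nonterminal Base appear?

4

[Ty [Base ( [Ty [Base ( [Ty [Base unit]] )] => [Ty [Base bool]]] )]]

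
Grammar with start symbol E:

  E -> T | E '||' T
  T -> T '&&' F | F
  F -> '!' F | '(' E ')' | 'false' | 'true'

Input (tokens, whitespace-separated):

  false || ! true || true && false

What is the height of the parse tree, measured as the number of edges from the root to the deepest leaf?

5

[E [E [E [T [F false]]] || [T [F ! [F true]]]] || [T [T [F true]] && [F false]]]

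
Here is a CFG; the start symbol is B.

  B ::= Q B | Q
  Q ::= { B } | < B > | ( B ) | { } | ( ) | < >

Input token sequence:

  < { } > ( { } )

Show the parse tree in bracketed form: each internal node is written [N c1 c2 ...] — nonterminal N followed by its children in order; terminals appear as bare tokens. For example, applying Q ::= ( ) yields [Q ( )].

B
Q B
< B > B
< Q > B
< { } > B
< { } > Q
< { } > ( B )
< { } > ( Q )
< { } > ( { } )

[B [Q < [B [Q { }]] >] [B [Q ( [B [Q { }]] )]]]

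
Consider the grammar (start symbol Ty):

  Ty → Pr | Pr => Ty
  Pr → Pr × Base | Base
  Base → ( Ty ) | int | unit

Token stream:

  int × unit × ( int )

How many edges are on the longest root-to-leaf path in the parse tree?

[Ty [Pr [Pr [Pr [Base int]] × [Base unit]] × [Base ( [Ty [Pr [Base int]]] )]]]

6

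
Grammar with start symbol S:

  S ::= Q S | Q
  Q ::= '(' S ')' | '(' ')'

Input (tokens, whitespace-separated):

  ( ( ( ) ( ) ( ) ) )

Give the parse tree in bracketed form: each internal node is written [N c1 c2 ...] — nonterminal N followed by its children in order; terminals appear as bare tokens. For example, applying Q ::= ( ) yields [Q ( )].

S
Q
( S )
( Q )
( ( S ) )
( ( Q S ) )
( ( ( ) S ) )
( ( ( ) Q S ) )
( ( ( ) ( ) S ) )
( ( ( ) ( ) Q ) )
( ( ( ) ( ) ( ) ) )

[S [Q ( [S [Q ( [S [Q ( )] [S [Q ( )] [S [Q ( )]]]] )]] )]]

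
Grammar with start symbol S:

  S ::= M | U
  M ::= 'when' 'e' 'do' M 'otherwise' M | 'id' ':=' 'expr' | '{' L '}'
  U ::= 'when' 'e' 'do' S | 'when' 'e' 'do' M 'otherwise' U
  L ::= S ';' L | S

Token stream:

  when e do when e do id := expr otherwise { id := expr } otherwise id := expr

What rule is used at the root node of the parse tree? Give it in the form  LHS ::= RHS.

[S [M when e do [M when e do [M id := expr] otherwise [M { [L [S [M id := expr]]] }]] otherwise [M id := expr]]]

S ::= M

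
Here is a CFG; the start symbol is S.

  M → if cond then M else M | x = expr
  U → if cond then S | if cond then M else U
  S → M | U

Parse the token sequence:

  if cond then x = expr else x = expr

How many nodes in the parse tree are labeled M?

3

[S [M if cond then [M x = expr] else [M x = expr]]]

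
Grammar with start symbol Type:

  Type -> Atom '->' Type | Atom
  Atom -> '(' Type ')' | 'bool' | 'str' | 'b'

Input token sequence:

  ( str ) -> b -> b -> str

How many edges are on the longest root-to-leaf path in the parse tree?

[Type [Atom ( [Type [Atom str]] )] -> [Type [Atom b] -> [Type [Atom b] -> [Type [Atom str]]]]]

5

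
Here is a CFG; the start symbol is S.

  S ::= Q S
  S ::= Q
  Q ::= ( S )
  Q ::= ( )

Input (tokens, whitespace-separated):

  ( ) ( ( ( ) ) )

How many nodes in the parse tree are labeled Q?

[S [Q ( )] [S [Q ( [S [Q ( [S [Q ( )]] )]] )]]]

4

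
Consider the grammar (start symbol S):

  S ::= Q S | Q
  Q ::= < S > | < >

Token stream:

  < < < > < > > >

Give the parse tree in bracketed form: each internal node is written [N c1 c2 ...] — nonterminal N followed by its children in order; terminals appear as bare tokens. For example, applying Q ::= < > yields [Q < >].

[S [Q < [S [Q < [S [Q < >] [S [Q < >]]] >]] >]]

S
Q
< S >
< Q >
< < S > >
< < Q S > >
< < < > S > >
< < < > Q > >
< < < > < > > >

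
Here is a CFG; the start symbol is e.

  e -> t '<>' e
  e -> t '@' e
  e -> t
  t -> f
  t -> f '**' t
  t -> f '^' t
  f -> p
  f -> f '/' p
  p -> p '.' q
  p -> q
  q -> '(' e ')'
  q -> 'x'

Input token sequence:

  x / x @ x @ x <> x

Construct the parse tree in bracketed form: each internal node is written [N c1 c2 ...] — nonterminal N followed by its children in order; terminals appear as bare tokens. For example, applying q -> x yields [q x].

[e [t [f [f [p [q x]]] / [p [q x]]]] @ [e [t [f [p [q x]]]] @ [e [t [f [p [q x]]]] <> [e [t [f [p [q x]]]]]]]]

e
t @ e
f @ e
f / p @ e
p / p @ e
q / p @ e
x / p @ e
x / q @ e
x / x @ e
x / x @ t @ e
x / x @ f @ e
x / x @ p @ e
x / x @ q @ e
x / x @ x @ e
x / x @ x @ t <> e
x / x @ x @ f <> e
x / x @ x @ p <> e
x / x @ x @ q <> e
x / x @ x @ x <> e
x / x @ x @ x <> t
x / x @ x @ x <> f
x / x @ x @ x <> p
x / x @ x @ x <> q
x / x @ x @ x <> x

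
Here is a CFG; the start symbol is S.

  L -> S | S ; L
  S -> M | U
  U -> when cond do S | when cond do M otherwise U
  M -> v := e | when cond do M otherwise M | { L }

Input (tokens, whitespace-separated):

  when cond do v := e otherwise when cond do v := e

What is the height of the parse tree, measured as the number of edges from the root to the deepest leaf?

[S [U when cond do [M v := e] otherwise [U when cond do [S [M v := e]]]]]

5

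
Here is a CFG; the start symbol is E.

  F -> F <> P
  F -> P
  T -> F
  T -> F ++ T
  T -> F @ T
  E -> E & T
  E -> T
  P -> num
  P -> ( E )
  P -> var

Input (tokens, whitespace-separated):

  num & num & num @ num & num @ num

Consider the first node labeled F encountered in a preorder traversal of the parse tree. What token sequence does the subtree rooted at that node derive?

num

[E [E [E [E [T [F [P num]]]] & [T [F [P num]]]] & [T [F [P num]] @ [T [F [P num]]]]] & [T [F [P num]] @ [T [F [P num]]]]]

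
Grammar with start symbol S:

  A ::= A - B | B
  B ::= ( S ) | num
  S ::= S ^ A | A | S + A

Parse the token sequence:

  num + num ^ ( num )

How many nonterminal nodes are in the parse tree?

[S [S [S [A [B num]]] + [A [B num]]] ^ [A [B ( [S [A [B num]]] )]]]

12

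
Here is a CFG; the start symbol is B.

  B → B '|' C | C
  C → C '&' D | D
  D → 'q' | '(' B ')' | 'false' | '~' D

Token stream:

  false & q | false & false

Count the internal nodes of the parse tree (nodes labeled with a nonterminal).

10

[B [B [C [C [D false]] & [D q]]] | [C [C [D false]] & [D false]]]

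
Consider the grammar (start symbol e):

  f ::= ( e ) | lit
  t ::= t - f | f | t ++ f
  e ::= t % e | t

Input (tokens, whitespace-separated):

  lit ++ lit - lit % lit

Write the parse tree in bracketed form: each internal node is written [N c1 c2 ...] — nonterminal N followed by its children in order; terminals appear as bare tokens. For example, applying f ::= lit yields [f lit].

e
t % e
t - f % e
t ++ f - f % e
f ++ f - f % e
lit ++ f - f % e
lit ++ lit - f % e
lit ++ lit - lit % e
lit ++ lit - lit % t
lit ++ lit - lit % f
lit ++ lit - lit % lit

[e [t [t [t [f lit]] ++ [f lit]] - [f lit]] % [e [t [f lit]]]]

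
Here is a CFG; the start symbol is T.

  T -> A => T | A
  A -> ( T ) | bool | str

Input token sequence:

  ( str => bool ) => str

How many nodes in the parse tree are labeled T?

[T [A ( [T [A str] => [T [A bool]]] )] => [T [A str]]]

4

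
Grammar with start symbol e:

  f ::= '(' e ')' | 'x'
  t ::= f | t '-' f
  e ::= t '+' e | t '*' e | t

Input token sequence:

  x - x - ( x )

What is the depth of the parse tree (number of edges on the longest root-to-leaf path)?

6

[e [t [t [t [f x]] - [f x]] - [f ( [e [t [f x]]] )]]]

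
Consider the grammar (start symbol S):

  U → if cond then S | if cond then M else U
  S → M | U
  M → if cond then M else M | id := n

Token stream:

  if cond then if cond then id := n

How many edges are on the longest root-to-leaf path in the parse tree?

6

[S [U if cond then [S [U if cond then [S [M id := n]]]]]]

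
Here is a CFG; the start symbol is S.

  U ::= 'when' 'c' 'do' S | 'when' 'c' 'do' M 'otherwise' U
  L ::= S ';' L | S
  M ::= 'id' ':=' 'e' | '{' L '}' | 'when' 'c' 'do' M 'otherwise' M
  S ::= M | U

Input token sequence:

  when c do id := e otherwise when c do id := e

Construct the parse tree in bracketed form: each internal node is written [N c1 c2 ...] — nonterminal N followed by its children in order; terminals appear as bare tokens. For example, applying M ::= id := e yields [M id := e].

[S [U when c do [M id := e] otherwise [U when c do [S [M id := e]]]]]

S
U
when c do M otherwise U
when c do id := e otherwise U
when c do id := e otherwise when c do S
when c do id := e otherwise when c do M
when c do id := e otherwise when c do id := e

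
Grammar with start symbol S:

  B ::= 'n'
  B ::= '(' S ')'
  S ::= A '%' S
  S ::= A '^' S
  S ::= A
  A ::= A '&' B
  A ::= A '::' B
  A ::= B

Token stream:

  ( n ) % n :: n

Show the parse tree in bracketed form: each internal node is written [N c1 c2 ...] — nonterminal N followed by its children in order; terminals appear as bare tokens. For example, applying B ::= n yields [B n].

[S [A [B ( [S [A [B n]]] )]] % [S [A [A [B n]] :: [B n]]]]

S
A % S
B % S
( S ) % S
( A ) % S
( B ) % S
( n ) % S
( n ) % A
( n ) % A :: B
( n ) % B :: B
( n ) % n :: B
( n ) % n :: n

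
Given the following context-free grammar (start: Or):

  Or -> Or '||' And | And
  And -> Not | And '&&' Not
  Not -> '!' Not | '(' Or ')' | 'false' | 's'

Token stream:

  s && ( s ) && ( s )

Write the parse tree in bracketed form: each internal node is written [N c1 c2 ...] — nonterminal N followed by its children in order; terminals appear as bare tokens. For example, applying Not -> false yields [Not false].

[Or [And [And [And [Not s]] && [Not ( [Or [And [Not s]]] )]] && [Not ( [Or [And [Not s]]] )]]]

Or
And
And && Not
And && Not && Not
Not && Not && Not
s && Not && Not
s && ( Or ) && Not
s && ( And ) && Not
s && ( Not ) && Not
s && ( s ) && Not
s && ( s ) && ( Or )
s && ( s ) && ( And )
s && ( s ) && ( Not )
s && ( s ) && ( s )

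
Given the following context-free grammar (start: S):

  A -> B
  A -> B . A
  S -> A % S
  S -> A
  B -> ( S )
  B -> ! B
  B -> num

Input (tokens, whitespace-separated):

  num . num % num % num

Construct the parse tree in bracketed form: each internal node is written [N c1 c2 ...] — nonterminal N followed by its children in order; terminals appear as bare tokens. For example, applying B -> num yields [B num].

S
A % S
B . A % S
num . A % S
num . B % S
num . num % S
num . num % A % S
num . num % B % S
num . num % num % S
num . num % num % A
num . num % num % B
num . num % num % num

[S [A [B num] . [A [B num]]] % [S [A [B num]] % [S [A [B num]]]]]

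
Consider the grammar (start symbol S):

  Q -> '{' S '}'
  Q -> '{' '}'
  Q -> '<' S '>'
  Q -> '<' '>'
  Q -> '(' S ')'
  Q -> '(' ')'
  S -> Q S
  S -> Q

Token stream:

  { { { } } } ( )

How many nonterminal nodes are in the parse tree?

8

[S [Q { [S [Q { [S [Q { }]] }]] }] [S [Q ( )]]]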